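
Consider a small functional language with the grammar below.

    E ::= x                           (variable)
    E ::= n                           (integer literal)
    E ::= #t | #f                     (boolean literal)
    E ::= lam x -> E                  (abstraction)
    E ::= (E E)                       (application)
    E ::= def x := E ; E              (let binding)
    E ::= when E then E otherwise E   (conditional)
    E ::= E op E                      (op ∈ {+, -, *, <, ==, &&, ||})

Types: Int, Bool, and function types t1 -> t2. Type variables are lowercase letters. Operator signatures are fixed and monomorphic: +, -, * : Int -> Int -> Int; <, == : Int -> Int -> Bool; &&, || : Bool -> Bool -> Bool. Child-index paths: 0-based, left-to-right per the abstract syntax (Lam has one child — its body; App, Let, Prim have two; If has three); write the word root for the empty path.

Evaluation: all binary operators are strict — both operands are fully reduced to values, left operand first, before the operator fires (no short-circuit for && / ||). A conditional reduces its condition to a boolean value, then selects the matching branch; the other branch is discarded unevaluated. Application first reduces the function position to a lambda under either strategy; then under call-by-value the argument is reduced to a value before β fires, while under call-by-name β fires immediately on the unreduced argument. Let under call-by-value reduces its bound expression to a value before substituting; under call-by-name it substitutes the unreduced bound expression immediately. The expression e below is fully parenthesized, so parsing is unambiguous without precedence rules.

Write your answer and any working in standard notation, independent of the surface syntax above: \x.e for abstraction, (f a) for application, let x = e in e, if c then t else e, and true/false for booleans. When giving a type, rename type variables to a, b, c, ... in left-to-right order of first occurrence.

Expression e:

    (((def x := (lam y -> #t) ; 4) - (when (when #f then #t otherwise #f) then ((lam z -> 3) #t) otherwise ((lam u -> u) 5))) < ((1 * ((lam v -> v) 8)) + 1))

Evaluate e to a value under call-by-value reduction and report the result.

Working:
step 0: (((let x = (\y.true) in 4) - (if (if false then true else false) then ((\z.3) true) else ((\u.u) 5))) < ((1 * ((\v.v) 8)) + 1))
step 1: [let@0.0] ((4 - (if (if false then true else false) then ((\z.3) true) else ((\u.u) 5))) < ((1 * ((\v.v) 8)) + 1))
step 2: [if@0.1.0] ((4 - (if false then ((\z.3) true) else ((\u.u) 5))) < ((1 * ((\v.v) 8)) + 1))
step 3: [if@0.1] ((4 - ((\u.u) 5)) < ((1 * ((\v.v) 8)) + 1))
step 4: [beta@0.1] ((4 - 5) < ((1 * ((\v.v) 8)) + 1))
step 5: [delta@0] (-1 < ((1 * ((\v.v) 8)) + 1))
step 6: [beta@1.0.1] (-1 < ((1 * 8) + 1))
step 7: [delta@1.0] (-1 < (8 + 1))
step 8: [delta@1] (-1 < 9)
step 9: [delta@root] true

Answer: true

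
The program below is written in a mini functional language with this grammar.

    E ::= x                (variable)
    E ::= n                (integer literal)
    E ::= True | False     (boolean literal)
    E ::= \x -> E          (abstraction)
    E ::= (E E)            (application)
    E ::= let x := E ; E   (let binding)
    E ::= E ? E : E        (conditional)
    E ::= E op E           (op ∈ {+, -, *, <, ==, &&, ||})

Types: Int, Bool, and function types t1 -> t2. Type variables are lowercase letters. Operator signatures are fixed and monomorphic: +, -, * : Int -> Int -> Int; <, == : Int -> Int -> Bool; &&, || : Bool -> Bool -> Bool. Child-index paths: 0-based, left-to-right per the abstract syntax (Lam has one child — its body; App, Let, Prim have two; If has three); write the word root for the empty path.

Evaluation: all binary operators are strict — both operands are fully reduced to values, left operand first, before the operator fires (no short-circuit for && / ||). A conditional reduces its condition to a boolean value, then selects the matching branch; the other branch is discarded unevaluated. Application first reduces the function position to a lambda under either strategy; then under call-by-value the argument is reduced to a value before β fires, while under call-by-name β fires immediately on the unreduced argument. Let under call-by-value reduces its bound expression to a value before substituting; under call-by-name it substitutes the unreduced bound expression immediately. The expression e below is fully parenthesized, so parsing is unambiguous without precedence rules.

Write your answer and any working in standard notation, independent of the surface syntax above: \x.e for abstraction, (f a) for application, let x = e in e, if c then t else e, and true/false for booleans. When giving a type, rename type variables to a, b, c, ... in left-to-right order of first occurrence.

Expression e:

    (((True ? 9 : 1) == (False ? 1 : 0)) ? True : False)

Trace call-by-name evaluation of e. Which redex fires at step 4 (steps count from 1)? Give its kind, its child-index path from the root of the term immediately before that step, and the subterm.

Answer: if at root : (if false then true else false)

Trace:
step 0: (if ((if true then 9 else 1) == (if false then 1 else 0)) then true else false)
step 1: [if@0.0] (if (9 == (if false then 1 else 0)) then true else false)
step 2: [if@0.1] (if (9 == 0) then true else false)
step 3: [delta@0] (if false then true else false)
step 4: [if@root] false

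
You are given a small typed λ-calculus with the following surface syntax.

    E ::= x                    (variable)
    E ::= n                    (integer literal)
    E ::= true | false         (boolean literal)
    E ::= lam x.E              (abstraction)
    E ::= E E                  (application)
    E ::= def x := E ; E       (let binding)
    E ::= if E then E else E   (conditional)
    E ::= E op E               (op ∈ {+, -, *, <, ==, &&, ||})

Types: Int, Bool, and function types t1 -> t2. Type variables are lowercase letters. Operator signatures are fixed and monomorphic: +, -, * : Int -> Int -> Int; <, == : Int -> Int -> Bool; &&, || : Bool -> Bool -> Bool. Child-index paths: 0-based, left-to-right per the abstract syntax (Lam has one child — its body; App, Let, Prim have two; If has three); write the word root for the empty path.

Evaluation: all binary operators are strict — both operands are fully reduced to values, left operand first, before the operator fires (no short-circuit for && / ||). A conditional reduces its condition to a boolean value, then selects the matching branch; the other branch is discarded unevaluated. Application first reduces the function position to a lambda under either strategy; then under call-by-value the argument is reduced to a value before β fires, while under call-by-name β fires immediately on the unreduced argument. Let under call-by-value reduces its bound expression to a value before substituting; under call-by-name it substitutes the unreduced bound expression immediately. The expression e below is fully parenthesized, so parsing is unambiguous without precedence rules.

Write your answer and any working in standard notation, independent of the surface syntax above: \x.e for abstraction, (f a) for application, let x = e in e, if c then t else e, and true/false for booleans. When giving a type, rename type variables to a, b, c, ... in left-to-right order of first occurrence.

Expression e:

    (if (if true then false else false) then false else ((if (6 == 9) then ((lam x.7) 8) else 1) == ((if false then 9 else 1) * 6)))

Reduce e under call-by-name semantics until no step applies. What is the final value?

Answer: false

Working:
step 0: (if (if true then false else false) then false else ((if (6 == 9) then ((\x.7) 8) else 1) == ((if false then 9 else 1) * 6)))
step 1: [if@0] (if false then false else ((if (6 == 9) then ((\x.7) 8) else 1) == ((if false then 9 else 1) * 6)))
step 2: [if@root] ((if (6 == 9) then ((\x.7) 8) else 1) == ((if false then 9 else 1) * 6))
step 3: [delta@0.0] ((if false then ((\x.7) 8) else 1) == ((if false then 9 else 1) * 6))
step 4: [if@0] (1 == ((if false then 9 else 1) * 6))
step 5: [if@1.0] (1 == (1 * 6))
step 6: [delta@1] (1 == 6)
step 7: [delta@root] false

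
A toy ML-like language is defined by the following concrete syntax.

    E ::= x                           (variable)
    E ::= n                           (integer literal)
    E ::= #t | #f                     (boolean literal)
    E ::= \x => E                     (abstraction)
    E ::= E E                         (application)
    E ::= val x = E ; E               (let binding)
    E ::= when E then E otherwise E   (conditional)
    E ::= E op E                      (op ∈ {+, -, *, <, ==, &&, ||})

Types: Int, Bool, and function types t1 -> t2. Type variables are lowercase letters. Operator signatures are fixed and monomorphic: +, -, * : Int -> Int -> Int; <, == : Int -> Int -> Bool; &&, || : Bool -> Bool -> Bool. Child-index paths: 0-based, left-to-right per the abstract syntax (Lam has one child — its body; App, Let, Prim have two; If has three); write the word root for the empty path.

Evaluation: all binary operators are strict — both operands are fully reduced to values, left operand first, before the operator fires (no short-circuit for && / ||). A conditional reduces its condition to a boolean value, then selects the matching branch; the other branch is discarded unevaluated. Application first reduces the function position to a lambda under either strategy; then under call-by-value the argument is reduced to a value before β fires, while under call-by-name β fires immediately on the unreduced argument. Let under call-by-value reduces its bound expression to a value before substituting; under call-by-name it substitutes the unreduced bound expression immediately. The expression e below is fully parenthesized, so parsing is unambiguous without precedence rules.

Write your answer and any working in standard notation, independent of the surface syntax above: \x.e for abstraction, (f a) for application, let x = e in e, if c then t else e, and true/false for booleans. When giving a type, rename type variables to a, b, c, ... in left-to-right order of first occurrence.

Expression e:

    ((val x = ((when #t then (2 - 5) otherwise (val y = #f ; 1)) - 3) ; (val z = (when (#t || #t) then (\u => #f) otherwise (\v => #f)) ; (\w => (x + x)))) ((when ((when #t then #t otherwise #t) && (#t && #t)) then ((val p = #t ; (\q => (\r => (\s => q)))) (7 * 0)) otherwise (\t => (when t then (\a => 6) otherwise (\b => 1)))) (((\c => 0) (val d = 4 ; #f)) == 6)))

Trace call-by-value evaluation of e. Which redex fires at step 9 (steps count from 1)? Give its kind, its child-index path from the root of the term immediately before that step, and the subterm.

Answer: delta at 1.0.0.1 : (true && true)

Trace:
step 0: ((let x = ((if true then (2 - 5) else (let y = false in 1)) - 3) in (let z = (if (true || true) then (\u.false) else (\v.false)) in (\w.(x + x)))) ((if ((if true then true else true) && (true && true)) then ((let p = true in (\q.(\r.(\s.q)))) (7 * 0)) else (\t.(if t then (\a.6) else (\b.1)))) (((\c.0) (let d = 4 in false)) == 6)))
step 1: [if@0.0.0] ((let x = ((2 - 5) - 3) in (let z = (if (true || true) then (\u.false) else (\v.false)) in (\w.(x + x)))) ((if ((if true then true else true) && (true && true)) then ((let p = true in (\q.(\r.(\s.q)))) (7 * 0)) else (\t.(if t then (\a.6) else (\b.1)))) (((\c.0) (let d = 4 in false)) == 6)))
step 2: [delta@0.0.0] ((let x = (-3 - 3) in (let z = (if (true || true) then (\u.false) else (\v.false)) in (\w.(x + x)))) ((if ((if true then true else true) && (true && true)) then ((let p = true in (\q.(\r.(\s.q)))) (7 * 0)) else (\t.(if t then (\a.6) else (\b.1)))) (((\c.0) (let d = 4 in false)) == 6)))
step 3: [delta@0.0] ((let x = -6 in (let z = (if (true || true) then (\u.false) else (\v.false)) in (\w.(x + x)))) ((if ((if true then true else true) && (true && true)) then ((let p = true in (\q.(\r.(\s.q)))) (7 * 0)) else (\t.(if t then (\a.6) else (\b.1)))) (((\c.0) (let d = 4 in false)) == 6)))
step 4: [let@0] ((let z = (if (true || true) then (\u.false) else (\v.false)) in (\w.(-6 + -6))) ((if ((if true then true else true) && (true && true)) then ((let p = true in (\q.(\r.(\s.q)))) (7 * 0)) else (\t.(if t then (\a.6) else (\b.1)))) (((\c.0) (let d = 4 in false)) == 6)))
step 5: [delta@0.0.0] ((let z = (if true then (\u.false) else (\v.false)) in (\w.(-6 + -6))) ((if ((if true then true else true) && (true && true)) then ((let p = true in (\q.(\r.(\s.q)))) (7 * 0)) else (\t.(if t then (\a.6) else (\b.1)))) (((\c.0) (let d = 4 in false)) == 6)))
step 6: [if@0.0] ((let z = (\u.false) in (\w.(-6 + -6))) ((if ((if true then true else true) && (true && true)) then ((let p = true in (\q.(\r.(\s.q)))) (7 * 0)) else (\t.(if t then (\a.6) else (\b.1)))) (((\c.0) (let d = 4 in false)) == 6)))
step 7: [let@0] ((\w.(-6 + -6)) ((if ((if true then true else true) && (true && true)) then ((let p = true in (\q.(\r.(\s.q)))) (7 * 0)) else (\t.(if t then (\a.6) else (\b.1)))) (((\c.0) (let d = 4 in false)) == 6)))
step 8: [if@1.0.0.0] ((\w.(-6 + -6)) ((if (true && (true && true)) then ((let p = true in (\q.(\r.(\s.q)))) (7 * 0)) else (\t.(if t then (\a.6) else (\b.1)))) (((\c.0) (let d = 4 in false)) == 6)))
step 9: [delta@1.0.0.1] ((\w.(-6 + -6)) ((if (true && true) then ((let p = true in (\q.(\r.(\s.q)))) (7 * 0)) else (\t.(if t then (\a.6) else (\b.1)))) (((\c.0) (let d = 4 in false)) == 6)))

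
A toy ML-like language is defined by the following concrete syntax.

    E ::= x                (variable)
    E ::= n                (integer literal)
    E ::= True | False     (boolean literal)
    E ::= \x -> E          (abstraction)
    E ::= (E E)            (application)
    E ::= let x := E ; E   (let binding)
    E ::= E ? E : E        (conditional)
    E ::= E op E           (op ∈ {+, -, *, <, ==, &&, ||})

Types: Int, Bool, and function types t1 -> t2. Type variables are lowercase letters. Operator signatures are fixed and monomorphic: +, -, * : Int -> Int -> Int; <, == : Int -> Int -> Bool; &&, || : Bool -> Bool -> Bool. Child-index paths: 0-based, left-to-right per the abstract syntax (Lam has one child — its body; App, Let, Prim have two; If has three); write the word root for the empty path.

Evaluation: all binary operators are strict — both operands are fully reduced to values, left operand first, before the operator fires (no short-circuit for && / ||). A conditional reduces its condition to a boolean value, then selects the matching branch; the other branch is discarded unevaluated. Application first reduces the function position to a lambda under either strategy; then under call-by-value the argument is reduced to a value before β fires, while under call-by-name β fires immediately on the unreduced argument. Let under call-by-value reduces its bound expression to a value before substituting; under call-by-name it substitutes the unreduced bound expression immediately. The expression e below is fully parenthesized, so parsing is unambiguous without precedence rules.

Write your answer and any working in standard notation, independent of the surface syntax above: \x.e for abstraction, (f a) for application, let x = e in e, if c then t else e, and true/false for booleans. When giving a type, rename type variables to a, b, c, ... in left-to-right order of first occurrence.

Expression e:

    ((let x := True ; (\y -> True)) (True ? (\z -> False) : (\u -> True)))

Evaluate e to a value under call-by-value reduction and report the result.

Derivation:
step 0: ((let x = true in (\y.true)) (if true then (\z.false) else (\u.true)))
step 1: [let@0] ((\y.true) (if true then (\z.false) else (\u.true)))
step 2: [if@1] ((\y.true) (\z.false))
step 3: [beta@root] true

Answer: true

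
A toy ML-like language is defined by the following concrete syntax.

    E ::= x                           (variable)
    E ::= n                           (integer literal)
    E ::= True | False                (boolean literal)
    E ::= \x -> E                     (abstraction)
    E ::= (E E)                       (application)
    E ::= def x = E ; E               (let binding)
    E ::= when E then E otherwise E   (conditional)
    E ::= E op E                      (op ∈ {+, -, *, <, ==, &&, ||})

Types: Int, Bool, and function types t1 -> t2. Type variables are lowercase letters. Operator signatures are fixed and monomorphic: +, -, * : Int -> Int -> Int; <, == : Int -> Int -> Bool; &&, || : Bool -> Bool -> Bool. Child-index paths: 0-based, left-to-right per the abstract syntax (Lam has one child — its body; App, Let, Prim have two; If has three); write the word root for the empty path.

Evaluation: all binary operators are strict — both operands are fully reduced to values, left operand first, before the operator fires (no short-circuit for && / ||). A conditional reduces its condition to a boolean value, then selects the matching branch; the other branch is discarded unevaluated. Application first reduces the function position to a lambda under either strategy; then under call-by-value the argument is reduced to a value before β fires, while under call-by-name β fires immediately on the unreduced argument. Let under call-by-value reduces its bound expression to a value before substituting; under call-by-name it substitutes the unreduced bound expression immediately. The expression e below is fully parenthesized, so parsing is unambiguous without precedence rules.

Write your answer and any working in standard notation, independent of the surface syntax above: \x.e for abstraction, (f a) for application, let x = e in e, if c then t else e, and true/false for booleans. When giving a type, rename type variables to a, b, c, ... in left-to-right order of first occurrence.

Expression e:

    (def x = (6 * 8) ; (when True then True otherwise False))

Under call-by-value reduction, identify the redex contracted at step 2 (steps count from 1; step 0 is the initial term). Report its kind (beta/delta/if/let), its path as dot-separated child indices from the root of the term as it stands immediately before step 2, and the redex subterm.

Working:
step 0: (let x = (6 * 8) in (if true then true else false))
step 1: [delta@0] (let x = 48 in (if true then true else false))
step 2: [let@root] (if true then true else false)

Answer: let at root : (let x = 48 in (if true then true else false))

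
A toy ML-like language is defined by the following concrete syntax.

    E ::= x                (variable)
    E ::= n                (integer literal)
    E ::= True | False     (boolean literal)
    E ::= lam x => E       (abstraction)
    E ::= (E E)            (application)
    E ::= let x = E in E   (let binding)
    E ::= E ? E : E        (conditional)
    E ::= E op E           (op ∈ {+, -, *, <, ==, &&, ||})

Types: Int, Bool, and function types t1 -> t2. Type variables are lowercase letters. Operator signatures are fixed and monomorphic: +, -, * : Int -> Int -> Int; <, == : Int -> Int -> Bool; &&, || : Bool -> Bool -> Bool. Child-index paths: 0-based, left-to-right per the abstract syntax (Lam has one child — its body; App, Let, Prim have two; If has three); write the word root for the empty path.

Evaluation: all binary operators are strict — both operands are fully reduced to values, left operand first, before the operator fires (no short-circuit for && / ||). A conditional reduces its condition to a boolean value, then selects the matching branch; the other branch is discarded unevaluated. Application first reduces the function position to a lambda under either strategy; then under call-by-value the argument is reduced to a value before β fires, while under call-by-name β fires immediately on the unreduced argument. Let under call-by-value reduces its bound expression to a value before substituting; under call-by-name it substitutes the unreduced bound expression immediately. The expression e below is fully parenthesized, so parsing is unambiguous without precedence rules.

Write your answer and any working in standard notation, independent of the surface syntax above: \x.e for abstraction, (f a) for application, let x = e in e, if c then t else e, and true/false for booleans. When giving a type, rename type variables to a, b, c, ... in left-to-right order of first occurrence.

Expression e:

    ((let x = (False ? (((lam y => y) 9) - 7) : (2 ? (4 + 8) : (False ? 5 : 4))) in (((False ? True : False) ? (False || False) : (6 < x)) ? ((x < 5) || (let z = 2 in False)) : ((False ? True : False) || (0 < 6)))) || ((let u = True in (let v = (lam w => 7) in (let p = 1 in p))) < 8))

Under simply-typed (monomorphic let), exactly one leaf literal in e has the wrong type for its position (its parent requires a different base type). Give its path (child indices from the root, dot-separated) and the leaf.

Trace:
  unify Bool ~ Bool
y : a
\y._ : a -> a
  unify a -> a ~ Int -> b
  unify a ~ Int
  unify Int ~ b
_ _ : Int
  unify Int ~ Int
  unify Int ~ Int
  unify Int ~ Bool
  FAIL: mismatch Int ~ Bool

Answer: 0.0.2.0 : 2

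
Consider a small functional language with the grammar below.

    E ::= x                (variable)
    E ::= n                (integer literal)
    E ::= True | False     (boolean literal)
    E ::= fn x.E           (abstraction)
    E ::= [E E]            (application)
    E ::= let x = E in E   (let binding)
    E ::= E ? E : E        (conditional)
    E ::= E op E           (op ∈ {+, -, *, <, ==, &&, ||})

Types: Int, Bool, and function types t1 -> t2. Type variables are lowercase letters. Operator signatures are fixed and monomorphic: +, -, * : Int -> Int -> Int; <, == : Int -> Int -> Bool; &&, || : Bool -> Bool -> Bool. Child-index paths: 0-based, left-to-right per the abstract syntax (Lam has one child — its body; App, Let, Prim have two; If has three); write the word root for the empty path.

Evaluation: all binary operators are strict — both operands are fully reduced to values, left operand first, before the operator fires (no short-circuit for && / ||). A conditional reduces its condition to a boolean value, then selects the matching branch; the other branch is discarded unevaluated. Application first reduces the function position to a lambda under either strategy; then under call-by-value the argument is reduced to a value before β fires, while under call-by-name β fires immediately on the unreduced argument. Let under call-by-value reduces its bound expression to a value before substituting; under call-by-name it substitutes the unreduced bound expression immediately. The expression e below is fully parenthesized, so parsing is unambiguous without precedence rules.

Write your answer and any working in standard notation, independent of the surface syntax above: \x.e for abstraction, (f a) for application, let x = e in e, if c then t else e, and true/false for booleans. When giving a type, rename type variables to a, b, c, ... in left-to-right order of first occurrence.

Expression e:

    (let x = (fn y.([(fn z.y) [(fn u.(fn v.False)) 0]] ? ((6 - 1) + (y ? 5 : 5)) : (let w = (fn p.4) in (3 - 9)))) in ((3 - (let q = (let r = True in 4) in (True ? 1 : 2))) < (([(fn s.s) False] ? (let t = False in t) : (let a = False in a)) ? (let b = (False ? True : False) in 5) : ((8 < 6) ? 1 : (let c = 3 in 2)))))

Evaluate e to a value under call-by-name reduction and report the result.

Answer: false

Trace:
step 0: (let x = (\y.(if ((\z.y) ((\u.(\v.false)) 0)) then ((6 - 1) + (if y then 5 else 5)) else (let w = (\p.4) in (3 - 9)))) in ((3 - (let q = (let r = true in 4) in (if true then 1 else 2))) < (if (if ((\s.s) false) then (let t = false in t) else (let a = false in a)) then (let b = (if false then true else false) in 5) else (if (8 < 6) then 1 else (let c = 3 in 2)))))
step 1: [let@root] ((3 - (let q = (let r = true in 4) in (if true then 1 else 2))) < (if (if ((\s.s) false) then (let t = false in t) else (let a = false in a)) then (let b = (if false then true else false) in 5) else (if (8 < 6) then 1 else (let c = 3 in 2))))
step 2: [let@0.1] ((3 - (if true then 1 else 2)) < (if (if ((\s.s) false) then (let t = false in t) else (let a = false in a)) then (let b = (if false then true else false) in 5) else (if (8 < 6) then 1 else (let c = 3 in 2))))
step 3: [if@0.1] ((3 - 1) < (if (if ((\s.s) false) then (let t = false in t) else (let a = false in a)) then (let b = (if false then true else false) in 5) else (if (8 < 6) then 1 else (let c = 3 in 2))))
step 4: [delta@0] (2 < (if (if ((\s.s) false) then (let t = false in t) else (let a = false in a)) then (let b = (if false then true else false) in 5) else (if (8 < 6) then 1 else (let c = 3 in 2))))
step 5: [beta@1.0.0] (2 < (if (if false then (let t = false in t) else (let a = false in a)) then (let b = (if false then true else false) in 5) else (if (8 < 6) then 1 else (let c = 3 in 2))))
step 6: [if@1.0] (2 < (if (let a = false in a) then (let b = (if false then true else false) in 5) else (if (8 < 6) then 1 else (let c = 3 in 2))))
step 7: [let@1.0] (2 < (if false then (let b = (if false then true else false) in 5) else (if (8 < 6) then 1 else (let c = 3 in 2))))
step 8: [if@1] (2 < (if (8 < 6) then 1 else (let c = 3 in 2)))
step 9: [delta@1.0] (2 < (if false then 1 else (let c = 3 in 2)))
step 10: [if@1] (2 < (let c = 3 in 2))
step 11: [let@1] (2 < 2)
step 12: [delta@root] false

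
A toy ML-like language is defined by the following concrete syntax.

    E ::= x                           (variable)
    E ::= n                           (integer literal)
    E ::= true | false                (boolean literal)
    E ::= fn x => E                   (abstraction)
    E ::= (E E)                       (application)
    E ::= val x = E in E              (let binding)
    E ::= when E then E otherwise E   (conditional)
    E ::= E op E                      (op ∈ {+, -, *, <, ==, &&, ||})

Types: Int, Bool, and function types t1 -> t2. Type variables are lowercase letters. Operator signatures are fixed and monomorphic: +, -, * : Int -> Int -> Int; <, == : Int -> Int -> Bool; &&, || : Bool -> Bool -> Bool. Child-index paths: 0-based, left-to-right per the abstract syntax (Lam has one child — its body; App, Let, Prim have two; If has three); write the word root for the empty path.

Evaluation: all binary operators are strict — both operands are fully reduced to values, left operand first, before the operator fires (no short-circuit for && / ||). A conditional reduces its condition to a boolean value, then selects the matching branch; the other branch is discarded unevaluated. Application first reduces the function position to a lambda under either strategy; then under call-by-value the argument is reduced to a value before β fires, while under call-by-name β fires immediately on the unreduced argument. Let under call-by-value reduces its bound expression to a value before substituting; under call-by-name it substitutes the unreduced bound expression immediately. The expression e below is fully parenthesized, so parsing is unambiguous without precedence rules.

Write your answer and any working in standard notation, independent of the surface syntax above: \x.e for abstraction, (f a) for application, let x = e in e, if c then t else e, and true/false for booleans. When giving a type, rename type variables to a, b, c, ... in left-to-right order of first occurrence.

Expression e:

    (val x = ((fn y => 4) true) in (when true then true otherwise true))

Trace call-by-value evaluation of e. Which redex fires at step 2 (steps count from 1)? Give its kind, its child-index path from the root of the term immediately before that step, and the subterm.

Trace:
step 0: (let x = ((\y.4) true) in (if true then true else true))
step 1: [beta@0] (let x = 4 in (if true then true else true))
step 2: [let@root] (if true then true else true)

Answer: let at root : (let x = 4 in (if true then true else true))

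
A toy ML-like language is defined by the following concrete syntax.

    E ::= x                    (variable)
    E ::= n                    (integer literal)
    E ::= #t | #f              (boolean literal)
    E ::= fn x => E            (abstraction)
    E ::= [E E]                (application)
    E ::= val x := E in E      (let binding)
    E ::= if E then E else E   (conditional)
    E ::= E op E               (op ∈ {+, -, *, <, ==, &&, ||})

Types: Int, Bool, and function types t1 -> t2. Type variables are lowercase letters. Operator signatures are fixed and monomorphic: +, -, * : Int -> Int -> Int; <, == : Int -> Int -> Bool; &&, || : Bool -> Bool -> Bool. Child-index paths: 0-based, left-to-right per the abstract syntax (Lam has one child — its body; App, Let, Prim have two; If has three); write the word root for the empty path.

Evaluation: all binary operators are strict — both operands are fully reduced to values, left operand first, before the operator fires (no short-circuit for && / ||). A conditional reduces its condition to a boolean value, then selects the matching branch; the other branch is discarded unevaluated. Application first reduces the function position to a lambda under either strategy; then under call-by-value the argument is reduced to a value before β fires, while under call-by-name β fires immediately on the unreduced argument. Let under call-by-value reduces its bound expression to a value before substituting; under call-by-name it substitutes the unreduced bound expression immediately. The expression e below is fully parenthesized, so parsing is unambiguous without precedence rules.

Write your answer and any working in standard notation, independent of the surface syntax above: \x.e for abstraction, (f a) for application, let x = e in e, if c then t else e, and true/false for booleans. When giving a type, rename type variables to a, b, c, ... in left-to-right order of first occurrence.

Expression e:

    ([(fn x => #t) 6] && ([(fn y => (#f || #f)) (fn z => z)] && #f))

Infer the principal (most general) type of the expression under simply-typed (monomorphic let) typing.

Answer: Bool

Working:
\x._ : a -> Bool
  unify a -> Bool ~ Int -> b
  unify a ~ Int
  unify Bool ~ b
_ _ : Bool
  unify Bool ~ Bool
  unify Bool ~ Bool
  unify Bool ~ Bool
\y._ : c -> Bool
z : d
\z._ : d -> d
  unify c -> Bool ~ (d -> d) -> e
  unify c ~ d -> d
  unify Bool ~ e
_ _ : Bool
  unify Bool ~ Bool
  unify Bool ~ Bool
  unify Bool ~ Bool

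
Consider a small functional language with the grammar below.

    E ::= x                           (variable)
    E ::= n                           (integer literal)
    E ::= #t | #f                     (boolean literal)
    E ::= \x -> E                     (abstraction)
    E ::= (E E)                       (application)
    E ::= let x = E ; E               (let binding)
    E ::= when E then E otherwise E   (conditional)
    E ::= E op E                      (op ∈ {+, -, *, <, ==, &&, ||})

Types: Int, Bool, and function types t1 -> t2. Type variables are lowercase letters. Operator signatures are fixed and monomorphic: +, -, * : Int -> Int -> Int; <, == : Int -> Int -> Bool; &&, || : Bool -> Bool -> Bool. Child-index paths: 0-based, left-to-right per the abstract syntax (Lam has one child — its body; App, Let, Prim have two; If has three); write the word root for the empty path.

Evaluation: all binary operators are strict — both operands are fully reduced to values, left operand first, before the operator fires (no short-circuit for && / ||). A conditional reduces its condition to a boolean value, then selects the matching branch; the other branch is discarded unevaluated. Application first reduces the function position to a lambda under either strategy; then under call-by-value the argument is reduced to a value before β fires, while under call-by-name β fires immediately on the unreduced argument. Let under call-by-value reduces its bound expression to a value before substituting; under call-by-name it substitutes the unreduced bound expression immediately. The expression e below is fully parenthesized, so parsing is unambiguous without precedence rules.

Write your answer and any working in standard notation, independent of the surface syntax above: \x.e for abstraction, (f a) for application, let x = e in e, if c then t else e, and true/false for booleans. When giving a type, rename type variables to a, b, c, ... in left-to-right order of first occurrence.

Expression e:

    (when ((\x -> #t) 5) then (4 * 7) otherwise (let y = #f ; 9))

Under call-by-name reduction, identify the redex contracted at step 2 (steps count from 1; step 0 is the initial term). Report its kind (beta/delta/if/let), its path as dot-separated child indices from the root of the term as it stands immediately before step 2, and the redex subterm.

Answer: if at root : (if true then (4 * 7) else (let y = false in 9))

Working:
step 0: (if ((\x.true) 5) then (4 * 7) else (let y = false in 9))
step 1: [beta@0] (if true then (4 * 7) else (let y = false in 9))
step 2: [if@root] (4 * 7)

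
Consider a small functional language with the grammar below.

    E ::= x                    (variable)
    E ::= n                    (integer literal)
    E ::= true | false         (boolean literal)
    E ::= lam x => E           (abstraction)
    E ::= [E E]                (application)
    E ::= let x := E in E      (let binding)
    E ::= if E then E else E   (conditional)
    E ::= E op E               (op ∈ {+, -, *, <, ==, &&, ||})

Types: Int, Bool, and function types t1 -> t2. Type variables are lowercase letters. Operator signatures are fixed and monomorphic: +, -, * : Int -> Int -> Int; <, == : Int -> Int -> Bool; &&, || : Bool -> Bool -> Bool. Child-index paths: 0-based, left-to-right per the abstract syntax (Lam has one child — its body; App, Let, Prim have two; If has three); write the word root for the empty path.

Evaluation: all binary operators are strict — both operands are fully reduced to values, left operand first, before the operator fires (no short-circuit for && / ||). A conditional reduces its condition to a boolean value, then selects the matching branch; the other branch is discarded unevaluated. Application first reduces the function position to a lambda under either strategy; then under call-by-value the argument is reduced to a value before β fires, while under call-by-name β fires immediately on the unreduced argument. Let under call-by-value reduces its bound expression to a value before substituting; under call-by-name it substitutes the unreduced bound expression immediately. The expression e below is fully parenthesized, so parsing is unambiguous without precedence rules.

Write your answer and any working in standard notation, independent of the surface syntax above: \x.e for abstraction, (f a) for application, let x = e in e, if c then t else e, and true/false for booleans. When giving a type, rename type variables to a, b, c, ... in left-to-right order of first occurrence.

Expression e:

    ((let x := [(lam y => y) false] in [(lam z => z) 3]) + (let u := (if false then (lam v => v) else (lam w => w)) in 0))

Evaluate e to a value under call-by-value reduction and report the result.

Derivation:
step 0: ((let x = ((\y.y) false) in ((\z.z) 3)) + (let u = (if false then (\v.v) else (\w.w)) in 0))
step 1: [beta@0.0] ((let x = false in ((\z.z) 3)) + (let u = (if false then (\v.v) else (\w.w)) in 0))
step 2: [let@0] (((\z.z) 3) + (let u = (if false then (\v.v) else (\w.w)) in 0))
step 3: [beta@0] (3 + (let u = (if false then (\v.v) else (\w.w)) in 0))
step 4: [if@1.0] (3 + (let u = (\w.w) in 0))
step 5: [let@1] (3 + 0)
step 6: [delta@root] 3

Answer: 3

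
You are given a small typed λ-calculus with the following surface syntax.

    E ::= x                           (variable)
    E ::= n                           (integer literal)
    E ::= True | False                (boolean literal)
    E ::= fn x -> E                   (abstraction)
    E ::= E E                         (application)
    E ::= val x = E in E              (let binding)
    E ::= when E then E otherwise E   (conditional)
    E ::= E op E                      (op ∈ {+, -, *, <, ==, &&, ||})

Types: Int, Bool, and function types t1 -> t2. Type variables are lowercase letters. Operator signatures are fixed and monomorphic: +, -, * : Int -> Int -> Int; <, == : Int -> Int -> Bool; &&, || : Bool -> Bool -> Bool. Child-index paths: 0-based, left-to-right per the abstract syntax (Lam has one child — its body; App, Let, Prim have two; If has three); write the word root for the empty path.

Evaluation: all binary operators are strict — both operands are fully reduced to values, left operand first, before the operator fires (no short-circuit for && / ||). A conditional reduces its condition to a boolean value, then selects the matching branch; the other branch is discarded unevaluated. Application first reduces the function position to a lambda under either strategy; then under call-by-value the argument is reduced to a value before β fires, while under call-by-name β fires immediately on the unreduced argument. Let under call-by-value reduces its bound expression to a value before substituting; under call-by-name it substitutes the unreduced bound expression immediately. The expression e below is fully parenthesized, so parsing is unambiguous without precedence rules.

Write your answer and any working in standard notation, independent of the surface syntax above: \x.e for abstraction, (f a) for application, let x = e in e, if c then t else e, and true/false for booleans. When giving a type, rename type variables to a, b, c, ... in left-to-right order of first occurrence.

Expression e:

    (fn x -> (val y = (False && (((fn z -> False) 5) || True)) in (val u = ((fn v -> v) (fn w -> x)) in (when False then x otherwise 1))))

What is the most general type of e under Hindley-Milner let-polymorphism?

Working:
  unify Bool ~ Bool
\z._ : b -> Bool
  unify b -> Bool ~ Int -> c
  unify b ~ Int
  unify Bool ~ c
_ _ : Bool
  unify Bool ~ Bool
  unify Bool ~ Bool
  unify Bool ~ Bool
let y : Bool
v : d
\v._ : d -> d
x : a
\w._ : e -> a
  unify d -> d ~ (e -> a) -> f
  unify d ~ e -> a
  unify e -> a ~ f
_ _ : e -> a
let u : forall. e -> a
  unify Bool ~ Bool
x : a
  unify a ~ Int
\x._ : Int -> Int

Answer: Int -> Int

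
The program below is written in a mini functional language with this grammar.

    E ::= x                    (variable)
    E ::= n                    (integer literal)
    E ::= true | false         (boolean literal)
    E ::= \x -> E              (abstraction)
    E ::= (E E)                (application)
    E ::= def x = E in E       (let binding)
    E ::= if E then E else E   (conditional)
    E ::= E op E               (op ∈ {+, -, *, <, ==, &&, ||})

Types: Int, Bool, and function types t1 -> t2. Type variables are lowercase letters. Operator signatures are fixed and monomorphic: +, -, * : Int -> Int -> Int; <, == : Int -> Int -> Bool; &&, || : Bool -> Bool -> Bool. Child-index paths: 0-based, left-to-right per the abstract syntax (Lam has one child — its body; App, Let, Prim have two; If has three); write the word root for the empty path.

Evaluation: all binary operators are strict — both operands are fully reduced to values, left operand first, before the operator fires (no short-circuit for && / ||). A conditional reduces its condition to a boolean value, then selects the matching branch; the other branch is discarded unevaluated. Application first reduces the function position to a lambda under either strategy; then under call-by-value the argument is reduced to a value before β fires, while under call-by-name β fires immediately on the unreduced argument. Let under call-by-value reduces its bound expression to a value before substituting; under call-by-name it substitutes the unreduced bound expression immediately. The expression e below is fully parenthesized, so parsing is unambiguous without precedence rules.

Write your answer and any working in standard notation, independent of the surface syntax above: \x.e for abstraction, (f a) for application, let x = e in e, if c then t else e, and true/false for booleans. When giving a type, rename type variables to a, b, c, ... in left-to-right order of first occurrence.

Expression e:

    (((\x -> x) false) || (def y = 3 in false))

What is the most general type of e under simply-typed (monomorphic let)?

Answer: Bool

Trace:
x : a
\x._ : a -> a
  unify a -> a ~ Bool -> b
  unify a ~ Bool
  unify Bool ~ b
_ _ : Bool
  unify Bool ~ Bool
let y : Int
  unify Bool ~ Bool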